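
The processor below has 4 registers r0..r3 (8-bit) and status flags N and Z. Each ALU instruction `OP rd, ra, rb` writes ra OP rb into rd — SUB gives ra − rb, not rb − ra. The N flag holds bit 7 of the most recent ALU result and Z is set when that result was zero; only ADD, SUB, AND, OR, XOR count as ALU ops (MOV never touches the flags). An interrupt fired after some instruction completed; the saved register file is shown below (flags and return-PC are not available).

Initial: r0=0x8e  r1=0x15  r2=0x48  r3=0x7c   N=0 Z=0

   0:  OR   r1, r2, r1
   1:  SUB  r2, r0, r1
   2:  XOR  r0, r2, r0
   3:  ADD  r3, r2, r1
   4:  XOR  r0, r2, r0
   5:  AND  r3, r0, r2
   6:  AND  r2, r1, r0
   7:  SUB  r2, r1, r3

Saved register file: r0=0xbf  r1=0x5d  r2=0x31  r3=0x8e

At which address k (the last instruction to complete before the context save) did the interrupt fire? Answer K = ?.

K = 3

after  0: r0=0x8e r1=0x5d r2=0x48 r3=0x7c  N=0 Z=0
after  1: r0=0x8e r1=0x5d r2=0x31 r3=0x7c  N=0 Z=0
after  2: r0=0xbf r1=0x5d r2=0x31 r3=0x7c  N=1 Z=0
after  3: r0=0xbf r1=0x5d r2=0x31 r3=0x8e  N=1 Z=0
-- IRQ taken; context saved, return-PC = 4 --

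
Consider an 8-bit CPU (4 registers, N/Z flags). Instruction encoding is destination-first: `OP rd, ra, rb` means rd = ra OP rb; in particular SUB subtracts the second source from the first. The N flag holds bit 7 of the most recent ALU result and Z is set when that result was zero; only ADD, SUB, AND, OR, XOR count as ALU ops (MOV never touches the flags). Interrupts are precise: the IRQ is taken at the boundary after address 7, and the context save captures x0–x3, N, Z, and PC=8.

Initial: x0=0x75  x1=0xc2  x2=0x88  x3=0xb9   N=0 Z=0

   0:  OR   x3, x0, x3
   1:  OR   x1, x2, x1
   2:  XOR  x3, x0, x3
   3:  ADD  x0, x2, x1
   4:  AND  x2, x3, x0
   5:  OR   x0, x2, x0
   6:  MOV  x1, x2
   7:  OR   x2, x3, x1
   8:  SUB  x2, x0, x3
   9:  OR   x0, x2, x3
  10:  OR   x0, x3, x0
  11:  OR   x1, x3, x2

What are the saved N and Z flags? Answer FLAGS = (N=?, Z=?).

FLAGS = (N=1, Z=0)

after  0: x0=0x75 x1=0xc2 x2=0x88 x3=0xfd  N=1 Z=0
after  1: x0=0x75 x1=0xca x2=0x88 x3=0xfd  N=1 Z=0
after  2: x0=0x75 x1=0xca x2=0x88 x3=0x88  N=1 Z=0
after  3: x0=0x52 x1=0xca x2=0x88 x3=0x88  N=0 Z=0
after  4: x0=0x52 x1=0xca x2=0x00 x3=0x88  N=0 Z=1
after  5: x0=0x52 x1=0xca x2=0x00 x3=0x88  N=0 Z=0
after  6: x0=0x52 x1=0x00 x2=0x00 x3=0x88  N=0 Z=0
after  7: x0=0x52 x1=0x00 x2=0x88 x3=0x88  N=1 Z=0
-- IRQ taken; context saved, return-PC = 8 --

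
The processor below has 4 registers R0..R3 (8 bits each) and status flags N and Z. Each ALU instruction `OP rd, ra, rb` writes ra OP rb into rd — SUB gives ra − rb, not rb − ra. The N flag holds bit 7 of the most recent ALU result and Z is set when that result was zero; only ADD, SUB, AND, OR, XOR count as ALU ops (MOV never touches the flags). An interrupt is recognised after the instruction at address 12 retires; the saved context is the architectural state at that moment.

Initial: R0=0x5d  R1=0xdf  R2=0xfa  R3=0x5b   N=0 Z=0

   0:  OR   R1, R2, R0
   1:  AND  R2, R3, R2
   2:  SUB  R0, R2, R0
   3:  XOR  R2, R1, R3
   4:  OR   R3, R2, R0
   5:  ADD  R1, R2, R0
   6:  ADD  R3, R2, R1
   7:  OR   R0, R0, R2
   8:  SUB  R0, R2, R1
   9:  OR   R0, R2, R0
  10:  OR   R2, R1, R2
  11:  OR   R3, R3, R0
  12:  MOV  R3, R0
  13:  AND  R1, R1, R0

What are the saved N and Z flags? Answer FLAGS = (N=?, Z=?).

after  0: R0=0x5d R1=0xff R2=0xfa R3=0x5b  N=1 Z=0
after  1: R0=0x5d R1=0xff R2=0x5a R3=0x5b  N=0 Z=0
after  2: R0=0xfd R1=0xff R2=0x5a R3=0x5b  N=1 Z=0
after  3: R0=0xfd R1=0xff R2=0xa4 R3=0x5b  N=1 Z=0
after  4: R0=0xfd R1=0xff R2=0xa4 R3=0xfd  N=1 Z=0
after  5: R0=0xfd R1=0xa1 R2=0xa4 R3=0xfd  N=1 Z=0
after  6: R0=0xfd R1=0xa1 R2=0xa4 R3=0x45  N=0 Z=0
after  7: R0=0xfd R1=0xa1 R2=0xa4 R3=0x45  N=1 Z=0
after  8: R0=0x03 R1=0xa1 R2=0xa4 R3=0x45  N=0 Z=0
after  9: R0=0xa7 R1=0xa1 R2=0xa4 R3=0x45  N=1 Z=0
after 10: R0=0xa7 R1=0xa1 R2=0xa5 R3=0x45  N=1 Z=0
after 11: R0=0xa7 R1=0xa1 R2=0xa5 R3=0xe7  N=1 Z=0
after 12: R0=0xa7 R1=0xa1 R2=0xa5 R3=0xa7  N=1 Z=0
-- IRQ taken; context saved, return-PC = 13 --

FLAGS = (N=1, Z=0)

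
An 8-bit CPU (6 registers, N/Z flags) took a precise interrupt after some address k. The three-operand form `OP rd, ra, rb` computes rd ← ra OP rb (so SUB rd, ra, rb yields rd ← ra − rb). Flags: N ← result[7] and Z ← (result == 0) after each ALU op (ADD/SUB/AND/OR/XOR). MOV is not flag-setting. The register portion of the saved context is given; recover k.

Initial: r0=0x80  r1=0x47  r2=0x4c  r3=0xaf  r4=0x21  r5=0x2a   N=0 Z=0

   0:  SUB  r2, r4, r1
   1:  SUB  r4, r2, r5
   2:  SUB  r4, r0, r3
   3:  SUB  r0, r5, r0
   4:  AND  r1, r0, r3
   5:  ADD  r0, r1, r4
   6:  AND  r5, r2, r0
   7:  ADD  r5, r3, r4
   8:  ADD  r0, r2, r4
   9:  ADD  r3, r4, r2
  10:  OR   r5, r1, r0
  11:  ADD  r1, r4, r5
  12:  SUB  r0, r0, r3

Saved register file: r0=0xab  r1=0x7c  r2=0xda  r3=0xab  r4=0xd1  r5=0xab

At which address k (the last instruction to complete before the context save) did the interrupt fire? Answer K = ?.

after  0: r0=0x80 r1=0x47 r2=0xda r3=0xaf r4=0x21 r5=0x2a  N=1 Z=0
after  1: r0=0x80 r1=0x47 r2=0xda r3=0xaf r4=0xb0 r5=0x2a  N=1 Z=0
after  2: r0=0x80 r1=0x47 r2=0xda r3=0xaf r4=0xd1 r5=0x2a  N=1 Z=0
after  3: r0=0xaa r1=0x47 r2=0xda r3=0xaf r4=0xd1 r5=0x2a  N=1 Z=0
after  4: r0=0xaa r1=0xaa r2=0xda r3=0xaf r4=0xd1 r5=0x2a  N=1 Z=0
after  5: r0=0x7b r1=0xaa r2=0xda r3=0xaf r4=0xd1 r5=0x2a  N=0 Z=0
after  6: r0=0x7b r1=0xaa r2=0xda r3=0xaf r4=0xd1 r5=0x5a  N=0 Z=0
after  7: r0=0x7b r1=0xaa r2=0xda r3=0xaf r4=0xd1 r5=0x80  N=1 Z=0
after  8: r0=0xab r1=0xaa r2=0xda r3=0xaf r4=0xd1 r5=0x80  N=1 Z=0
after  9: r0=0xab r1=0xaa r2=0xda r3=0xab r4=0xd1 r5=0x80  N=1 Z=0
after 10: r0=0xab r1=0xaa r2=0xda r3=0xab r4=0xd1 r5=0xab  N=1 Z=0
after 11: r0=0xab r1=0x7c r2=0xda r3=0xab r4=0xd1 r5=0xab  N=0 Z=0
-- IRQ taken; context saved, return-PC = 12 --

K = 11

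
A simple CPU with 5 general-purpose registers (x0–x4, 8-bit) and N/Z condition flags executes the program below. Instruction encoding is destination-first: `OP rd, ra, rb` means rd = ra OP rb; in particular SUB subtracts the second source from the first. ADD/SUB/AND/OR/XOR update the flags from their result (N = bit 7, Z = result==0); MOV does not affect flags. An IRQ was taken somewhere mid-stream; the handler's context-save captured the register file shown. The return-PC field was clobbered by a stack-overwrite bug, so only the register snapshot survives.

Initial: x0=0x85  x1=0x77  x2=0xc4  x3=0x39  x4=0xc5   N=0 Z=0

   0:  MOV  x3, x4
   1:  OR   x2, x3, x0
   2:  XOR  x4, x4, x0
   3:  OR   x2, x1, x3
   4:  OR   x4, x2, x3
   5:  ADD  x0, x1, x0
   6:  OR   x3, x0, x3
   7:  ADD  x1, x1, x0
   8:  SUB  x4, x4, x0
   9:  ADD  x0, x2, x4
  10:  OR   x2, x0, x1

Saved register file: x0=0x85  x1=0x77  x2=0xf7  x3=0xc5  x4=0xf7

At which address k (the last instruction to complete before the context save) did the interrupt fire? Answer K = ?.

after  0: x0=0x85 x1=0x77 x2=0xc4 x3=0xc5 x4=0xc5  N=0 Z=0
after  1: x0=0x85 x1=0x77 x2=0xc5 x3=0xc5 x4=0xc5  N=1 Z=0
after  2: x0=0x85 x1=0x77 x2=0xc5 x3=0xc5 x4=0x40  N=0 Z=0
after  3: x0=0x85 x1=0x77 x2=0xf7 x3=0xc5 x4=0x40  N=1 Z=0
after  4: x0=0x85 x1=0x77 x2=0xf7 x3=0xc5 x4=0xf7  N=1 Z=0
-- IRQ taken; context saved, return-PC = 5 --

K = 4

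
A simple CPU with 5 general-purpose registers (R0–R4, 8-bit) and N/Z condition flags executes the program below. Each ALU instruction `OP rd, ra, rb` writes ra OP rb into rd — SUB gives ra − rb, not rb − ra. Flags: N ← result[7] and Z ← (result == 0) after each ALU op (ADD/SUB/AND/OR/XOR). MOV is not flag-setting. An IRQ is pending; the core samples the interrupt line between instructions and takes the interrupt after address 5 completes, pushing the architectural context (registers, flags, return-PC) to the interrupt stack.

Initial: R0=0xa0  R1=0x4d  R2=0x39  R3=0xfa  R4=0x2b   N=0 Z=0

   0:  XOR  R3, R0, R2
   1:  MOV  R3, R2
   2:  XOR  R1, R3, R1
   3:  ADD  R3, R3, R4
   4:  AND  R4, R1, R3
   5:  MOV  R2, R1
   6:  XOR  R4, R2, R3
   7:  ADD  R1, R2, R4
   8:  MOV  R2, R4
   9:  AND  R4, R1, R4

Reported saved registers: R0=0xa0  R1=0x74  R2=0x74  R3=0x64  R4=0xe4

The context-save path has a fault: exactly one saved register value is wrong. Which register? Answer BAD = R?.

BAD = R4

after  0: R0=0xa0 R1=0x4d R2=0x39 R3=0x99 R4=0x2b  N=1 Z=0
after  1: R0=0xa0 R1=0x4d R2=0x39 R3=0x39 R4=0x2b  N=1 Z=0
after  2: R0=0xa0 R1=0x74 R2=0x39 R3=0x39 R4=0x2b  N=0 Z=0
after  3: R0=0xa0 R1=0x74 R2=0x39 R3=0x64 R4=0x2b  N=0 Z=0
after  4: R0=0xa0 R1=0x74 R2=0x39 R3=0x64 R4=0x64  N=0 Z=0
after  5: R0=0xa0 R1=0x74 R2=0x74 R3=0x64 R4=0x64  N=0 Z=0
-- IRQ taken; context saved, return-PC = 6 --
mismatch: R4: reported 0xe4 vs actual 0x64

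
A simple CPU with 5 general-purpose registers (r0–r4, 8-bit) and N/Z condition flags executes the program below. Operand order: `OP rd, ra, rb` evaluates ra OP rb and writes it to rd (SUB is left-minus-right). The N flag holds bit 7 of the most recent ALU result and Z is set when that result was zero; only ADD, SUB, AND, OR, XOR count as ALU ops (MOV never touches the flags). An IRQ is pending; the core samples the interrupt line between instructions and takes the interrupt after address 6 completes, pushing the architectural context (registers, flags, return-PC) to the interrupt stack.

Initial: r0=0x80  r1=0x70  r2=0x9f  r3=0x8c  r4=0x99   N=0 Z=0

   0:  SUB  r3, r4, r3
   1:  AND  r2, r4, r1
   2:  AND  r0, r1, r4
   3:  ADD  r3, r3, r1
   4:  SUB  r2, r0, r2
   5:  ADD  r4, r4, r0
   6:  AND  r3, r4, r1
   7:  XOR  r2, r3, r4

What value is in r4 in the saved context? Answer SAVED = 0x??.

SAVED = 0xa9

after  0: r0=0x80 r1=0x70 r2=0x9f r3=0x0d r4=0x99  N=0 Z=0
after  1: r0=0x80 r1=0x70 r2=0x10 r3=0x0d r4=0x99  N=0 Z=0
after  2: r0=0x10 r1=0x70 r2=0x10 r3=0x0d r4=0x99  N=0 Z=0
after  3: r0=0x10 r1=0x70 r2=0x10 r3=0x7d r4=0x99  N=0 Z=0
after  4: r0=0x10 r1=0x70 r2=0x00 r3=0x7d r4=0x99  N=0 Z=1
after  5: r0=0x10 r1=0x70 r2=0x00 r3=0x7d r4=0xa9  N=1 Z=0
after  6: r0=0x10 r1=0x70 r2=0x00 r3=0x20 r4=0xa9  N=0 Z=0
-- IRQ taken; context saved, return-PC = 7 --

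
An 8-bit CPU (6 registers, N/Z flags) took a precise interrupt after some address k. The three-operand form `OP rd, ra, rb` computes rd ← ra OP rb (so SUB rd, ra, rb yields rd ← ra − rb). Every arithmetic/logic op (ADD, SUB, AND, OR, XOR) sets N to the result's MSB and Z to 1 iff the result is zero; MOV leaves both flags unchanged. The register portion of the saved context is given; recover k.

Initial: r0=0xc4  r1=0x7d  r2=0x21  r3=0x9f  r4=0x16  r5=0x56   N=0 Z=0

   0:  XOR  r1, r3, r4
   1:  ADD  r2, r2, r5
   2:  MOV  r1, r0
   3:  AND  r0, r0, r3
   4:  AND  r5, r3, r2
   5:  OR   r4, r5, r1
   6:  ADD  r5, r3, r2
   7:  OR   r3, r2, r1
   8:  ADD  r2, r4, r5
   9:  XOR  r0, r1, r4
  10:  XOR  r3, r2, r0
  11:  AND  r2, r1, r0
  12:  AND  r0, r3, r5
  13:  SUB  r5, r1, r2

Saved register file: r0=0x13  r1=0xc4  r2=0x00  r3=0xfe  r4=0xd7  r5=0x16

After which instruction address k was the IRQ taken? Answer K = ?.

K = 11

after  0: r0=0xc4 r1=0x89 r2=0x21 r3=0x9f r4=0x16 r5=0x56  N=1 Z=0
after  1: r0=0xc4 r1=0x89 r2=0x77 r3=0x9f r4=0x16 r5=0x56  N=0 Z=0
after  2: r0=0xc4 r1=0xc4 r2=0x77 r3=0x9f r4=0x16 r5=0x56  N=0 Z=0
after  3: r0=0x84 r1=0xc4 r2=0x77 r3=0x9f r4=0x16 r5=0x56  N=1 Z=0
after  4: r0=0x84 r1=0xc4 r2=0x77 r3=0x9f r4=0x16 r5=0x17  N=0 Z=0
after  5: r0=0x84 r1=0xc4 r2=0x77 r3=0x9f r4=0xd7 r5=0x17  N=1 Z=0
after  6: r0=0x84 r1=0xc4 r2=0x77 r3=0x9f r4=0xd7 r5=0x16  N=0 Z=0
after  7: r0=0x84 r1=0xc4 r2=0x77 r3=0xf7 r4=0xd7 r5=0x16  N=1 Z=0
after  8: r0=0x84 r1=0xc4 r2=0xed r3=0xf7 r4=0xd7 r5=0x16  N=1 Z=0
after  9: r0=0x13 r1=0xc4 r2=0xed r3=0xf7 r4=0xd7 r5=0x16  N=0 Z=0
after 10: r0=0x13 r1=0xc4 r2=0xed r3=0xfe r4=0xd7 r5=0x16  N=1 Z=0
after 11: r0=0x13 r1=0xc4 r2=0x00 r3=0xfe r4=0xd7 r5=0x16  N=0 Z=1
-- IRQ taken; context saved, return-PC = 12 --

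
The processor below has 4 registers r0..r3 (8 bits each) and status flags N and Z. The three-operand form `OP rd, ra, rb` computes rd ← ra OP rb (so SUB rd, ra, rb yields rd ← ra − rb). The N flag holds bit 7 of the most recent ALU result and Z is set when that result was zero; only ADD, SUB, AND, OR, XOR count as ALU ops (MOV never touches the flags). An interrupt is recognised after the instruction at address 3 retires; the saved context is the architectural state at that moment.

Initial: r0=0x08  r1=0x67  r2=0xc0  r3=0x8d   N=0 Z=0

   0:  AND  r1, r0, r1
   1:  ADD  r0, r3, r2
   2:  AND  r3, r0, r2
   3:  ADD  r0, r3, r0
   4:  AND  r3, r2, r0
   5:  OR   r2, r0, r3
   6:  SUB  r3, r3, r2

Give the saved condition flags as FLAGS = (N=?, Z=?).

after  0: r0=0x08 r1=0x00 r2=0xc0 r3=0x8d  N=0 Z=1
after  1: r0=0x4d r1=0x00 r2=0xc0 r3=0x8d  N=0 Z=0
after  2: r0=0x4d r1=0x00 r2=0xc0 r3=0x40  N=0 Z=0
after  3: r0=0x8d r1=0x00 r2=0xc0 r3=0x40  N=1 Z=0
-- IRQ taken; context saved, return-PC = 4 --

FLAGS = (N=1, Z=0)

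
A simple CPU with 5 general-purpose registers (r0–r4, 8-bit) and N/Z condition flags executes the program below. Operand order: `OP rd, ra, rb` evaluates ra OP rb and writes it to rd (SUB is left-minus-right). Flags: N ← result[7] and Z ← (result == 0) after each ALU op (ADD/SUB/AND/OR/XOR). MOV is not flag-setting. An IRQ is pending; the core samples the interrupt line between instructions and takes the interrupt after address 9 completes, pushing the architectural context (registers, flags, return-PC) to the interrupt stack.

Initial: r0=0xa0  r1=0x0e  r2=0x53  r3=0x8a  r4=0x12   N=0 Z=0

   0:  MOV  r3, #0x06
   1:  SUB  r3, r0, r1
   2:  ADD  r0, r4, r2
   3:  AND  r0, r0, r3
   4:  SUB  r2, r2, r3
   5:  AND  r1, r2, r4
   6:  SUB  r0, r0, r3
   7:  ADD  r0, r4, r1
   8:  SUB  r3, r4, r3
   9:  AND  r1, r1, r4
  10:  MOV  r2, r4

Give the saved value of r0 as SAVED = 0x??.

after  0: r0=0xa0 r1=0x0e r2=0x53 r3=0x06 r4=0x12  N=0 Z=0
after  1: r0=0xa0 r1=0x0e r2=0x53 r3=0x92 r4=0x12  N=1 Z=0
after  2: r0=0x65 r1=0x0e r2=0x53 r3=0x92 r4=0x12  N=0 Z=0
after  3: r0=0x00 r1=0x0e r2=0x53 r3=0x92 r4=0x12  N=0 Z=1
after  4: r0=0x00 r1=0x0e r2=0xc1 r3=0x92 r4=0x12  N=1 Z=0
after  5: r0=0x00 r1=0x00 r2=0xc1 r3=0x92 r4=0x12  N=0 Z=1
after  6: r0=0x6e r1=0x00 r2=0xc1 r3=0x92 r4=0x12  N=0 Z=0
after  7: r0=0x12 r1=0x00 r2=0xc1 r3=0x92 r4=0x12  N=0 Z=0
after  8: r0=0x12 r1=0x00 r2=0xc1 r3=0x80 r4=0x12  N=1 Z=0
after  9: r0=0x12 r1=0x00 r2=0xc1 r3=0x80 r4=0x12  N=0 Z=1
-- IRQ taken; context saved, return-PC = 10 --

SAVED = 0x12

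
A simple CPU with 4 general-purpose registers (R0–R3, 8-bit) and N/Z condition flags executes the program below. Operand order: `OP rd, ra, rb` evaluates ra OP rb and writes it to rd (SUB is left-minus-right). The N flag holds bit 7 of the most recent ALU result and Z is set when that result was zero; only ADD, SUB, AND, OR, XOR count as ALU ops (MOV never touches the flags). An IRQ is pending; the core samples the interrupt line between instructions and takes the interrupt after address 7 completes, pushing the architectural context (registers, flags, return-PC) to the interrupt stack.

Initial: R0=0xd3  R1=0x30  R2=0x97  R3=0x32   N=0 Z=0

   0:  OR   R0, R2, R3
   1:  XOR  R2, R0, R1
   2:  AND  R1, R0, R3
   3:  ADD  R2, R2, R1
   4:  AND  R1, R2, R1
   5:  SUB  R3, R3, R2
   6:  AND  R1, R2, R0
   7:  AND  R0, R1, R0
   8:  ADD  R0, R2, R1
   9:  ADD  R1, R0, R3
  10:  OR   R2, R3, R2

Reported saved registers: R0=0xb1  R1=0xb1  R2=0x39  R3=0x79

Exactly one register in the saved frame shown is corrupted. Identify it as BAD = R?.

after  0: R0=0xb7 R1=0x30 R2=0x97 R3=0x32  N=1 Z=0
after  1: R0=0xb7 R1=0x30 R2=0x87 R3=0x32  N=1 Z=0
after  2: R0=0xb7 R1=0x32 R2=0x87 R3=0x32  N=0 Z=0
after  3: R0=0xb7 R1=0x32 R2=0xb9 R3=0x32  N=1 Z=0
after  4: R0=0xb7 R1=0x30 R2=0xb9 R3=0x32  N=0 Z=0
after  5: R0=0xb7 R1=0x30 R2=0xb9 R3=0x79  N=0 Z=0
after  6: R0=0xb7 R1=0xb1 R2=0xb9 R3=0x79  N=1 Z=0
after  7: R0=0xb1 R1=0xb1 R2=0xb9 R3=0x79  N=1 Z=0
-- IRQ taken; context saved, return-PC = 8 --
mismatch: R2: reported 0x39 vs actual 0xb9

BAD = R2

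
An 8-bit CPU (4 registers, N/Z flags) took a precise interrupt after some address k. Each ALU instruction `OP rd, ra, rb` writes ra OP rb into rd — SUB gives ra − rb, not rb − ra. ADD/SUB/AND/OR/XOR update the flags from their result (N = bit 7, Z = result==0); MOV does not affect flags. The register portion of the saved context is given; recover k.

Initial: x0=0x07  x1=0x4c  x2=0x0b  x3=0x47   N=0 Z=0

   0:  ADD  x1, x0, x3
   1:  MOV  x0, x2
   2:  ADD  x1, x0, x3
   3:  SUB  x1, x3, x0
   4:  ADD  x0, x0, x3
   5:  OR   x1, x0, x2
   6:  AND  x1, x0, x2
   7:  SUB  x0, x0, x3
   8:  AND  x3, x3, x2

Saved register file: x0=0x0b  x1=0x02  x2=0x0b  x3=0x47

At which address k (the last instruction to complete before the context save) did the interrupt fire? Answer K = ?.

K = 7

after  0: x0=0x07 x1=0x4e x2=0x0b x3=0x47  N=0 Z=0
after  1: x0=0x0b x1=0x4e x2=0x0b x3=0x47  N=0 Z=0
after  2: x0=0x0b x1=0x52 x2=0x0b x3=0x47  N=0 Z=0
after  3: x0=0x0b x1=0x3c x2=0x0b x3=0x47  N=0 Z=0
after  4: x0=0x52 x1=0x3c x2=0x0b x3=0x47  N=0 Z=0
after  5: x0=0x52 x1=0x5b x2=0x0b x3=0x47  N=0 Z=0
after  6: x0=0x52 x1=0x02 x2=0x0b x3=0x47  N=0 Z=0
after  7: x0=0x0b x1=0x02 x2=0x0b x3=0x47  N=0 Z=0
-- IRQ taken; context saved, return-PC = 8 --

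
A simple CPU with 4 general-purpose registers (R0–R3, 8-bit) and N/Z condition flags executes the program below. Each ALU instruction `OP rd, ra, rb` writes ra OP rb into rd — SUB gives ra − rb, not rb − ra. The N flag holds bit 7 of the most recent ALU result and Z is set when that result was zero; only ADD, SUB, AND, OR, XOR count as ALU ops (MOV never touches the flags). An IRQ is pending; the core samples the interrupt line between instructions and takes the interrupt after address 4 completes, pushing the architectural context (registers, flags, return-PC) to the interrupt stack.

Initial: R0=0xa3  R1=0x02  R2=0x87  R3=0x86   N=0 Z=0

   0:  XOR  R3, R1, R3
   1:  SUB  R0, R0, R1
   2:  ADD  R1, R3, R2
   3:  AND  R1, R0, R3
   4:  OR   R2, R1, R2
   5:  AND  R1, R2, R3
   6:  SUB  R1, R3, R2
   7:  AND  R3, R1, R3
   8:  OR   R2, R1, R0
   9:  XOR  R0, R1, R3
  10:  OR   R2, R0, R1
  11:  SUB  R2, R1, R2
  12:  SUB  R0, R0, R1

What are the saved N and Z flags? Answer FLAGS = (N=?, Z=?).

after  0: R0=0xa3 R1=0x02 R2=0x87 R3=0x84  N=1 Z=0
after  1: R0=0xa1 R1=0x02 R2=0x87 R3=0x84  N=1 Z=0
after  2: R0=0xa1 R1=0x0b R2=0x87 R3=0x84  N=0 Z=0
after  3: R0=0xa1 R1=0x80 R2=0x87 R3=0x84  N=1 Z=0
after  4: R0=0xa1 R1=0x80 R2=0x87 R3=0x84  N=1 Z=0
-- IRQ taken; context saved, return-PC = 5 --

FLAGS = (N=1, Z=0)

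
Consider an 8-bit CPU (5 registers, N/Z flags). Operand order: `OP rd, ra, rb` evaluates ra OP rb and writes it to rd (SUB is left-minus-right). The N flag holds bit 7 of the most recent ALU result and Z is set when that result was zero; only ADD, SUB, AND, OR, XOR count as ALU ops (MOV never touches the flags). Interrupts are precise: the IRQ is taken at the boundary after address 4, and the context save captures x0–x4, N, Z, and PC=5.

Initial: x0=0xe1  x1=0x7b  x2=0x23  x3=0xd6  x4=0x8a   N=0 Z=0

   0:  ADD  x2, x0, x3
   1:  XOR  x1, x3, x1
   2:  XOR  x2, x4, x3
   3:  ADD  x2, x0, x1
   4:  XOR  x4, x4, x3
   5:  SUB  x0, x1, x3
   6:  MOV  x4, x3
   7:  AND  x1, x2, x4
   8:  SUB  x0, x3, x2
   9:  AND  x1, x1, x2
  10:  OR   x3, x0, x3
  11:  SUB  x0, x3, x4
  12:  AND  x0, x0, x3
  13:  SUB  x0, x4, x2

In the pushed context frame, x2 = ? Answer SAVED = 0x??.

SAVED = 0x8e

after  0: x0=0xe1 x1=0x7b x2=0xb7 x3=0xd6 x4=0x8a  N=1 Z=0
after  1: x0=0xe1 x1=0xad x2=0xb7 x3=0xd6 x4=0x8a  N=1 Z=0
after  2: x0=0xe1 x1=0xad x2=0x5c x3=0xd6 x4=0x8a  N=0 Z=0
after  3: x0=0xe1 x1=0xad x2=0x8e x3=0xd6 x4=0x8a  N=1 Z=0
after  4: x0=0xe1 x1=0xad x2=0x8e x3=0xd6 x4=0x5c  N=0 Z=0
-- IRQ taken; context saved, return-PC = 5 --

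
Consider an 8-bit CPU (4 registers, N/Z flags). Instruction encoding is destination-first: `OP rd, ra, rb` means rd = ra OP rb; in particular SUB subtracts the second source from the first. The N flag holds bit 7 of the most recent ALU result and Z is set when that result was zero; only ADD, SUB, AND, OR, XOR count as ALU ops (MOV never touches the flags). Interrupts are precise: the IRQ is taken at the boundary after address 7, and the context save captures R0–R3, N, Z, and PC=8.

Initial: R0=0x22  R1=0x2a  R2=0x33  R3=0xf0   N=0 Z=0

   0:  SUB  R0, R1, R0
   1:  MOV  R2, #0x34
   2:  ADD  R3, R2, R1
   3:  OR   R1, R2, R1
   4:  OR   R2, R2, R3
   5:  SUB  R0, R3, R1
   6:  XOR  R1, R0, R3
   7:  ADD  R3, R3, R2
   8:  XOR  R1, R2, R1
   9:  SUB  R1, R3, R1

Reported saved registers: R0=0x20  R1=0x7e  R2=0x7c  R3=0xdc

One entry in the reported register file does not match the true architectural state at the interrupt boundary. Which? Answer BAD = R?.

BAD = R2

after  0: R0=0x08 R1=0x2a R2=0x33 R3=0xf0  N=0 Z=0
after  1: R0=0x08 R1=0x2a R2=0x34 R3=0xf0  N=0 Z=0
after  2: R0=0x08 R1=0x2a R2=0x34 R3=0x5e  N=0 Z=0
after  3: R0=0x08 R1=0x3e R2=0x34 R3=0x5e  N=0 Z=0
after  4: R0=0x08 R1=0x3e R2=0x7e R3=0x5e  N=0 Z=0
after  5: R0=0x20 R1=0x3e R2=0x7e R3=0x5e  N=0 Z=0
after  6: R0=0x20 R1=0x7e R2=0x7e R3=0x5e  N=0 Z=0
after  7: R0=0x20 R1=0x7e R2=0x7e R3=0xdc  N=1 Z=0
-- IRQ taken; context saved, return-PC = 8 --
mismatch: R2: reported 0x7c vs actual 0x7e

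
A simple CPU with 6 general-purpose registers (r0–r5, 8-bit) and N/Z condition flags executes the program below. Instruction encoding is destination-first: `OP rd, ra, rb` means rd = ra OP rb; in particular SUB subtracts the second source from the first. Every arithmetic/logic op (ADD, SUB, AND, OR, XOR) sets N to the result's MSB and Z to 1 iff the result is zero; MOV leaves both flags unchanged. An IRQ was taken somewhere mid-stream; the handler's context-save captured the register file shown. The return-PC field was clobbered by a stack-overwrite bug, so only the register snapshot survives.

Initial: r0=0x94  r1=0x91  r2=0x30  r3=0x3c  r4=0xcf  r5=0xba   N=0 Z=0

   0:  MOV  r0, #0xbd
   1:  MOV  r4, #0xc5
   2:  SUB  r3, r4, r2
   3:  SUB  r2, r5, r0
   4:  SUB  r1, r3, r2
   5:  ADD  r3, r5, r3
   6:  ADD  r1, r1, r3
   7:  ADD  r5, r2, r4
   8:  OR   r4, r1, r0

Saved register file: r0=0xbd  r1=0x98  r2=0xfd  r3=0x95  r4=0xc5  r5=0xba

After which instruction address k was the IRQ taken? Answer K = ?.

K = 4

after  0: r0=0xbd r1=0x91 r2=0x30 r3=0x3c r4=0xcf r5=0xba  N=0 Z=0
after  1: r0=0xbd r1=0x91 r2=0x30 r3=0x3c r4=0xc5 r5=0xba  N=0 Z=0
after  2: r0=0xbd r1=0x91 r2=0x30 r3=0x95 r4=0xc5 r5=0xba  N=1 Z=0
after  3: r0=0xbd r1=0x91 r2=0xfd r3=0x95 r4=0xc5 r5=0xba  N=1 Z=0
after  4: r0=0xbd r1=0x98 r2=0xfd r3=0x95 r4=0xc5 r5=0xba  N=1 Z=0
-- IRQ taken; context saved, return-PC = 5 --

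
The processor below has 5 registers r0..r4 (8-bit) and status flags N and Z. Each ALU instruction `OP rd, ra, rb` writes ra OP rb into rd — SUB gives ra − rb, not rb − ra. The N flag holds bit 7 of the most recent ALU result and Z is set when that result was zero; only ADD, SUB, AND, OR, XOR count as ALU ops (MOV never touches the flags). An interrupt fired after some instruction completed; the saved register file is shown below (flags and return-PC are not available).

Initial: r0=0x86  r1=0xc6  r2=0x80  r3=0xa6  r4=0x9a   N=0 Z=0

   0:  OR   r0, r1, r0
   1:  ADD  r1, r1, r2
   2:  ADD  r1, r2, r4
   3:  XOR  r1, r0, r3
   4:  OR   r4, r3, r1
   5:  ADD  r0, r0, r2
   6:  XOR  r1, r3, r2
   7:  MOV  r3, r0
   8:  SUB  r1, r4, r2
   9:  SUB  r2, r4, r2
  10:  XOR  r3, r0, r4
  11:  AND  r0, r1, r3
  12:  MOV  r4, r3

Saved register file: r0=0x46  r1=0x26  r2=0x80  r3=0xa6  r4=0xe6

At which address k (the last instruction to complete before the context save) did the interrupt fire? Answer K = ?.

after  0: r0=0xc6 r1=0xc6 r2=0x80 r3=0xa6 r4=0x9a  N=1 Z=0
after  1: r0=0xc6 r1=0x46 r2=0x80 r3=0xa6 r4=0x9a  N=0 Z=0
after  2: r0=0xc6 r1=0x1a r2=0x80 r3=0xa6 r4=0x9a  N=0 Z=0
after  3: r0=0xc6 r1=0x60 r2=0x80 r3=0xa6 r4=0x9a  N=0 Z=0
after  4: r0=0xc6 r1=0x60 r2=0x80 r3=0xa6 r4=0xe6  N=1 Z=0
after  5: r0=0x46 r1=0x60 r2=0x80 r3=0xa6 r4=0xe6  N=0 Z=0
after  6: r0=0x46 r1=0x26 r2=0x80 r3=0xa6 r4=0xe6  N=0 Z=0
-- IRQ taken; context saved, return-PC = 7 --

K = 6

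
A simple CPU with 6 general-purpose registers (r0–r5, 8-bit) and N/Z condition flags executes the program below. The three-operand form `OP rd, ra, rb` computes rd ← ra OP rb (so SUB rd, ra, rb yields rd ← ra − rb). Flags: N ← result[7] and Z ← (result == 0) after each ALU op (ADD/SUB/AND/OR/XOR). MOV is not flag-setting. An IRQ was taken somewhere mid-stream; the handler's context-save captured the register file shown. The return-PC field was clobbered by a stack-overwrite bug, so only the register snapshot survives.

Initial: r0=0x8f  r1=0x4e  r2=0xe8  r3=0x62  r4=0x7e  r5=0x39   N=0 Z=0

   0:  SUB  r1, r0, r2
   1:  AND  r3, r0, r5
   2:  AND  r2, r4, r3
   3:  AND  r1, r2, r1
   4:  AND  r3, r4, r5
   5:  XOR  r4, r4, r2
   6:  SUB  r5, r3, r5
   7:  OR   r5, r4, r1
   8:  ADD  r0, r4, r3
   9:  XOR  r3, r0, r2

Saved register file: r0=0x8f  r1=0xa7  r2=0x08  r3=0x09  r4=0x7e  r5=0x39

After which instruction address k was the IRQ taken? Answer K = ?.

K = 2

after  0: r0=0x8f r1=0xa7 r2=0xe8 r3=0x62 r4=0x7e r5=0x39  N=1 Z=0
after  1: r0=0x8f r1=0xa7 r2=0xe8 r3=0x09 r4=0x7e r5=0x39  N=0 Z=0
after  2: r0=0x8f r1=0xa7 r2=0x08 r3=0x09 r4=0x7e r5=0x39  N=0 Z=0
-- IRQ taken; context saved, return-PC = 3 --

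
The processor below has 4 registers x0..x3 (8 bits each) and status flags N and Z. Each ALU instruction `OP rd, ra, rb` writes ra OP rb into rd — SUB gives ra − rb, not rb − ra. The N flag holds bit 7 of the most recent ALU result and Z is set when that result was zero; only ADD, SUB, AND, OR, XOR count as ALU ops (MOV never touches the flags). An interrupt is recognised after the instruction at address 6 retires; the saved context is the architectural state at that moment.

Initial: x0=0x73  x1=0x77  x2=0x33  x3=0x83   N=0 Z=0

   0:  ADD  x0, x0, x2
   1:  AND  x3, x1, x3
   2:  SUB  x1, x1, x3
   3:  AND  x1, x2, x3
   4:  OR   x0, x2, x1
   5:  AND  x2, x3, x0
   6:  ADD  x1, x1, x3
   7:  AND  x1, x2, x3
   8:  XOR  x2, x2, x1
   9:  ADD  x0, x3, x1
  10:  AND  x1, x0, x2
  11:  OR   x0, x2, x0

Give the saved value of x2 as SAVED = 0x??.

after  0: x0=0xa6 x1=0x77 x2=0x33 x3=0x83  N=1 Z=0
after  1: x0=0xa6 x1=0x77 x2=0x33 x3=0x03  N=0 Z=0
after  2: x0=0xa6 x1=0x74 x2=0x33 x3=0x03  N=0 Z=0
after  3: x0=0xa6 x1=0x03 x2=0x33 x3=0x03  N=0 Z=0
after  4: x0=0x33 x1=0x03 x2=0x33 x3=0x03  N=0 Z=0
after  5: x0=0x33 x1=0x03 x2=0x03 x3=0x03  N=0 Z=0
after  6: x0=0x33 x1=0x06 x2=0x03 x3=0x03  N=0 Z=0
-- IRQ taken; context saved, return-PC = 7 --

SAVED = 0x03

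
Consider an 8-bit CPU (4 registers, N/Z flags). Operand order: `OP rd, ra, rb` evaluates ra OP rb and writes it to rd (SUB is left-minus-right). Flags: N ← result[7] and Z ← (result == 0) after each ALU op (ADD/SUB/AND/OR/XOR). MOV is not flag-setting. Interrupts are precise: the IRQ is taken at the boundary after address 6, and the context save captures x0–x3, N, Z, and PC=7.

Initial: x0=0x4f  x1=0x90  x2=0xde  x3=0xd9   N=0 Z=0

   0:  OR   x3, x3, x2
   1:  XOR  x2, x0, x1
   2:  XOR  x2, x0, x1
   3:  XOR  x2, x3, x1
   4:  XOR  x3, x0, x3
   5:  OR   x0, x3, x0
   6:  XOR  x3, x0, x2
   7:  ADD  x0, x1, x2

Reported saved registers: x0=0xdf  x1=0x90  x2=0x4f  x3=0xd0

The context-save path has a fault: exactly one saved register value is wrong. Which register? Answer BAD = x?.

after  0: x0=0x4f x1=0x90 x2=0xde x3=0xdf  N=1 Z=0
after  1: x0=0x4f x1=0x90 x2=0xdf x3=0xdf  N=1 Z=0
after  2: x0=0x4f x1=0x90 x2=0xdf x3=0xdf  N=1 Z=0
after  3: x0=0x4f x1=0x90 x2=0x4f x3=0xdf  N=0 Z=0
after  4: x0=0x4f x1=0x90 x2=0x4f x3=0x90  N=1 Z=0
after  5: x0=0xdf x1=0x90 x2=0x4f x3=0x90  N=1 Z=0
after  6: x0=0xdf x1=0x90 x2=0x4f x3=0x90  N=1 Z=0
-- IRQ taken; context saved, return-PC = 7 --
mismatch: x3: reported 0xd0 vs actual 0x90

BAD = x3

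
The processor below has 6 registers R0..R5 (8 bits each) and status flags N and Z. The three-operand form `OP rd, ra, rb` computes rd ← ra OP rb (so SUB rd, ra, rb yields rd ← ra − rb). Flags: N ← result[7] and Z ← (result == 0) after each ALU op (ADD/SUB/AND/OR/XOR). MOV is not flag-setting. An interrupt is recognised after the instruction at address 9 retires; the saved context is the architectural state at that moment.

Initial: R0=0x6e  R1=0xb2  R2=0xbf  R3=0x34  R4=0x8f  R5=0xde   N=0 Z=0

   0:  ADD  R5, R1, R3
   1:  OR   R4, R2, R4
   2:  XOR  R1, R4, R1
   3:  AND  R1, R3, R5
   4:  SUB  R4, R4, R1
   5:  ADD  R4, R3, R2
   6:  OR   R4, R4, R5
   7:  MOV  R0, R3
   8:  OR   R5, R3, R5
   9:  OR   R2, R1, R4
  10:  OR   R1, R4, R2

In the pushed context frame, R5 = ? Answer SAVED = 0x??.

SAVED = 0xf6

after  0: R0=0x6e R1=0xb2 R2=0xbf R3=0x34 R4=0x8f R5=0xe6  N=1 Z=0
after  1: R0=0x6e R1=0xb2 R2=0xbf R3=0x34 R4=0xbf R5=0xe6  N=1 Z=0
after  2: R0=0x6e R1=0x0d R2=0xbf R3=0x34 R4=0xbf R5=0xe6  N=0 Z=0
after  3: R0=0x6e R1=0x24 R2=0xbf R3=0x34 R4=0xbf R5=0xe6  N=0 Z=0
after  4: R0=0x6e R1=0x24 R2=0xbf R3=0x34 R4=0x9b R5=0xe6  N=1 Z=0
after  5: R0=0x6e R1=0x24 R2=0xbf R3=0x34 R4=0xf3 R5=0xe6  N=1 Z=0
after  6: R0=0x6e R1=0x24 R2=0xbf R3=0x34 R4=0xf7 R5=0xe6  N=1 Z=0
after  7: R0=0x34 R1=0x24 R2=0xbf R3=0x34 R4=0xf7 R5=0xe6  N=1 Z=0
after  8: R0=0x34 R1=0x24 R2=0xbf R3=0x34 R4=0xf7 R5=0xf6  N=1 Z=0
after  9: R0=0x34 R1=0x24 R2=0xf7 R3=0x34 R4=0xf7 R5=0xf6  N=1 Z=0
-- IRQ taken; context saved, return-PC = 10 --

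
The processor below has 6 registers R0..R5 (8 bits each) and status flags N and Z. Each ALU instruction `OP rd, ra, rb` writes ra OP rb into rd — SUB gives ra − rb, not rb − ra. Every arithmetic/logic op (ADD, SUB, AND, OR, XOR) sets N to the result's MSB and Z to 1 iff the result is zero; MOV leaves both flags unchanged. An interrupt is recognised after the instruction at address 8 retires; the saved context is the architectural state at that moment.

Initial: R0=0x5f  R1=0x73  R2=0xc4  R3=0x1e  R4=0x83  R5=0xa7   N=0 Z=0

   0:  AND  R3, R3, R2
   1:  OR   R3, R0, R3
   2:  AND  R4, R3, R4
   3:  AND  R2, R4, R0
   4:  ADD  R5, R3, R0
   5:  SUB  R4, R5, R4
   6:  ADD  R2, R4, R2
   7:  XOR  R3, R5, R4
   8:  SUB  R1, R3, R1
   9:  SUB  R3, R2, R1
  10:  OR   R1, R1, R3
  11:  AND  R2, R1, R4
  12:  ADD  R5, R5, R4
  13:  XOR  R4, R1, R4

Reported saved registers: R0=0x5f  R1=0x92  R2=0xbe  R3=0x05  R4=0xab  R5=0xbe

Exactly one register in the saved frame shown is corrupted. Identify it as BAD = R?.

BAD = R4

after  0: R0=0x5f R1=0x73 R2=0xc4 R3=0x04 R4=0x83 R5=0xa7  N=0 Z=0
after  1: R0=0x5f R1=0x73 R2=0xc4 R3=0x5f R4=0x83 R5=0xa7  N=0 Z=0
after  2: R0=0x5f R1=0x73 R2=0xc4 R3=0x5f R4=0x03 R5=0xa7  N=0 Z=0
after  3: R0=0x5f R1=0x73 R2=0x03 R3=0x5f R4=0x03 R5=0xa7  N=0 Z=0
after  4: R0=0x5f R1=0x73 R2=0x03 R3=0x5f R4=0x03 R5=0xbe  N=1 Z=0
after  5: R0=0x5f R1=0x73 R2=0x03 R3=0x5f R4=0xbb R5=0xbe  N=1 Z=0
after  6: R0=0x5f R1=0x73 R2=0xbe R3=0x5f R4=0xbb R5=0xbe  N=1 Z=0
after  7: R0=0x5f R1=0x73 R2=0xbe R3=0x05 R4=0xbb R5=0xbe  N=0 Z=0
after  8: R0=0x5f R1=0x92 R2=0xbe R3=0x05 R4=0xbb R5=0xbe  N=1 Z=0
-- IRQ taken; context saved, return-PC = 9 --
mismatch: R4: reported 0xab vs actual 0xbb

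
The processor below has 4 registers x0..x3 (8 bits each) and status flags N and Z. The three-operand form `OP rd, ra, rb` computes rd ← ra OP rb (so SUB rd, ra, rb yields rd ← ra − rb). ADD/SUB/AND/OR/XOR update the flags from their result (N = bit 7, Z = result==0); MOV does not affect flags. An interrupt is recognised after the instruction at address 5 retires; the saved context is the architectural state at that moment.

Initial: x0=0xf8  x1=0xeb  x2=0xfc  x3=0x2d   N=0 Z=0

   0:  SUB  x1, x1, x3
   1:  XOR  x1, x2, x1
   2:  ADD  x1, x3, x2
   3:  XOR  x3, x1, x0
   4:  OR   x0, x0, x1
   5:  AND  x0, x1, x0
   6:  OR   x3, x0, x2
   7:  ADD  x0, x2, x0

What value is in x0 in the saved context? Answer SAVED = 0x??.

SAVED = 0x29

after  0: x0=0xf8 x1=0xbe x2=0xfc x3=0x2d  N=1 Z=0
after  1: x0=0xf8 x1=0x42 x2=0xfc x3=0x2d  N=0 Z=0
after  2: x0=0xf8 x1=0x29 x2=0xfc x3=0x2d  N=0 Z=0
after  3: x0=0xf8 x1=0x29 x2=0xfc x3=0xd1  N=1 Z=0
after  4: x0=0xf9 x1=0x29 x2=0xfc x3=0xd1  N=1 Z=0
after  5: x0=0x29 x1=0x29 x2=0xfc x3=0xd1  N=0 Z=0
-- IRQ taken; context saved, return-PC = 6 --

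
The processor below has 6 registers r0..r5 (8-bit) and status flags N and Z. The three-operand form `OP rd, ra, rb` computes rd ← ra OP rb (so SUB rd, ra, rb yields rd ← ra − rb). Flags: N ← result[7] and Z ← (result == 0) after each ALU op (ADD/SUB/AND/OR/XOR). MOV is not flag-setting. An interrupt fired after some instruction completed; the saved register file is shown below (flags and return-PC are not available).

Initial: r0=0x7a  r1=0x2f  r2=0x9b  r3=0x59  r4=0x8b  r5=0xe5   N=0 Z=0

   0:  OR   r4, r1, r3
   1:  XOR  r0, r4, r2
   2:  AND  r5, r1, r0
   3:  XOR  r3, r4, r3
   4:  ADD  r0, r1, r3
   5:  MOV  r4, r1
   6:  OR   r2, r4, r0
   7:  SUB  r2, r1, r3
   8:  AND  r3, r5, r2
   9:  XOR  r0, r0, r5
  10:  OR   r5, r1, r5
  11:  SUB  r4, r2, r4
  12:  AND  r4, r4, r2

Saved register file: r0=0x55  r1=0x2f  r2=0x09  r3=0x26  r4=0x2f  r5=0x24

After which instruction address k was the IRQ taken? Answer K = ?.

after  0: r0=0x7a r1=0x2f r2=0x9b r3=0x59 r4=0x7f r5=0xe5  N=0 Z=0
after  1: r0=0xe4 r1=0x2f r2=0x9b r3=0x59 r4=0x7f r5=0xe5  N=1 Z=0
after  2: r0=0xe4 r1=0x2f r2=0x9b r3=0x59 r4=0x7f r5=0x24  N=0 Z=0
after  3: r0=0xe4 r1=0x2f r2=0x9b r3=0x26 r4=0x7f r5=0x24  N=0 Z=0
after  4: r0=0x55 r1=0x2f r2=0x9b r3=0x26 r4=0x7f r5=0x24  N=0 Z=0
after  5: r0=0x55 r1=0x2f r2=0x9b r3=0x26 r4=0x2f r5=0x24  N=0 Z=0
after  6: r0=0x55 r1=0x2f r2=0x7f r3=0x26 r4=0x2f r5=0x24  N=0 Z=0
after  7: r0=0x55 r1=0x2f r2=0x09 r3=0x26 r4=0x2f r5=0x24  N=0 Z=0
-- IRQ taken; context saved, return-PC = 8 --

K = 7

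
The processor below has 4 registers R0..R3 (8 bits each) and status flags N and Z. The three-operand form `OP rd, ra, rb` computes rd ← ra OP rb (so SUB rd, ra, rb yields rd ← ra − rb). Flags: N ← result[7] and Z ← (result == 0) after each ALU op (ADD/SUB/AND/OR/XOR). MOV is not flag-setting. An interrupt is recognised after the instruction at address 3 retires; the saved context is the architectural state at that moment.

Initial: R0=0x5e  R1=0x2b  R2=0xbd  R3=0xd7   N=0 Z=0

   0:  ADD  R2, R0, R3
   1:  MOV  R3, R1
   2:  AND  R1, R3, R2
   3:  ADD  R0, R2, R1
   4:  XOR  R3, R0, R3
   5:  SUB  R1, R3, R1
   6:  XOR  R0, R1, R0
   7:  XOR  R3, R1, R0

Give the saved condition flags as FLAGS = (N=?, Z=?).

after  0: R0=0x5e R1=0x2b R2=0x35 R3=0xd7  N=0 Z=0
after  1: R0=0x5e R1=0x2b R2=0x35 R3=0x2b  N=0 Z=0
after  2: R0=0x5e R1=0x21 R2=0x35 R3=0x2b  N=0 Z=0
after  3: R0=0x56 R1=0x21 R2=0x35 R3=0x2b  N=0 Z=0
-- IRQ taken; context saved, return-PC = 4 --

FLAGS = (N=0, Z=0)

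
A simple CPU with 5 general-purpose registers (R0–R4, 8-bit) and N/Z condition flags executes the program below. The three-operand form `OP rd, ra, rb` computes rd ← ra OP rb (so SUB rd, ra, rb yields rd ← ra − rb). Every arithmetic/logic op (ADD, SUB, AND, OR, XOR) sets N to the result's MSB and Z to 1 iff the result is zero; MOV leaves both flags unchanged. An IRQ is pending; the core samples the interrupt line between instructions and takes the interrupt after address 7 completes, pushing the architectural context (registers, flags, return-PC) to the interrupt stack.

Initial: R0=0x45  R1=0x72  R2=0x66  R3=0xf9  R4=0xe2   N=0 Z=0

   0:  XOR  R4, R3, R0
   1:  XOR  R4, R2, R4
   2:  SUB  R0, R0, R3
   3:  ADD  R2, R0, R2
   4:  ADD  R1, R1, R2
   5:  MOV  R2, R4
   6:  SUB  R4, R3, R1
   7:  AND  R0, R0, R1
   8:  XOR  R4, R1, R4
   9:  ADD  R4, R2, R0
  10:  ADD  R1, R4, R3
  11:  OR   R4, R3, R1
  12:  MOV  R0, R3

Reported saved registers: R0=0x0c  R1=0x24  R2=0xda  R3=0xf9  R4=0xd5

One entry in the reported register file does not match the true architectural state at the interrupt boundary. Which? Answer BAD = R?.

after  0: R0=0x45 R1=0x72 R2=0x66 R3=0xf9 R4=0xbc  N=1 Z=0
after  1: R0=0x45 R1=0x72 R2=0x66 R3=0xf9 R4=0xda  N=1 Z=0
after  2: R0=0x4c R1=0x72 R2=0x66 R3=0xf9 R4=0xda  N=0 Z=0
after  3: R0=0x4c R1=0x72 R2=0xb2 R3=0xf9 R4=0xda  N=1 Z=0
after  4: R0=0x4c R1=0x24 R2=0xb2 R3=0xf9 R4=0xda  N=0 Z=0
after  5: R0=0x4c R1=0x24 R2=0xda R3=0xf9 R4=0xda  N=0 Z=0
after  6: R0=0x4c R1=0x24 R2=0xda R3=0xf9 R4=0xd5  N=1 Z=0
after  7: R0=0x04 R1=0x24 R2=0xda R3=0xf9 R4=0xd5  N=0 Z=0
-- IRQ taken; context saved, return-PC = 8 --
mismatch: R0: reported 0x0c vs actual 0x04

BAD = R0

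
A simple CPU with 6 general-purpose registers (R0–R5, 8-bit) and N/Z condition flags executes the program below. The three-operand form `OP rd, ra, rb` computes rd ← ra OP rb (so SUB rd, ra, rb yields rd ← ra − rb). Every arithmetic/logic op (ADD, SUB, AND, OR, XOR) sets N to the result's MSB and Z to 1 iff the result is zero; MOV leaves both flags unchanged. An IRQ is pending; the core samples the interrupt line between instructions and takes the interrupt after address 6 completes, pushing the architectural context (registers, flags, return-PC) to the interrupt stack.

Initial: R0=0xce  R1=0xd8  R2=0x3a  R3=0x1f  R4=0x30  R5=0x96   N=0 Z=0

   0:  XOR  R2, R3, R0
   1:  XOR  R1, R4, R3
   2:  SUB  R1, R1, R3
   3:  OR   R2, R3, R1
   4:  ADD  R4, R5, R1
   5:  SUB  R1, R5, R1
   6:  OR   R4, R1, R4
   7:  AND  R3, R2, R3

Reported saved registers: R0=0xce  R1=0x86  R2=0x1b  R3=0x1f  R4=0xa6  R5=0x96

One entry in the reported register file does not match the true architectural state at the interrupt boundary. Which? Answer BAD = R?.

after  0: R0=0xce R1=0xd8 R2=0xd1 R3=0x1f R4=0x30 R5=0x96  N=1 Z=0
after  1: R0=0xce R1=0x2f R2=0xd1 R3=0x1f R4=0x30 R5=0x96  N=0 Z=0
after  2: R0=0xce R1=0x10 R2=0xd1 R3=0x1f R4=0x30 R5=0x96  N=0 Z=0
after  3: R0=0xce R1=0x10 R2=0x1f R3=0x1f R4=0x30 R5=0x96  N=0 Z=0
after  4: R0=0xce R1=0x10 R2=0x1f R3=0x1f R4=0xa6 R5=0x96  N=1 Z=0
after  5: R0=0xce R1=0x86 R2=0x1f R3=0x1f R4=0xa6 R5=0x96  N=1 Z=0
after  6: R0=0xce R1=0x86 R2=0x1f R3=0x1f R4=0xa6 R5=0x96  N=1 Z=0
-- IRQ taken; context saved, return-PC = 7 --
mismatch: R2: reported 0x1b vs actual 0x1f

BAD = R2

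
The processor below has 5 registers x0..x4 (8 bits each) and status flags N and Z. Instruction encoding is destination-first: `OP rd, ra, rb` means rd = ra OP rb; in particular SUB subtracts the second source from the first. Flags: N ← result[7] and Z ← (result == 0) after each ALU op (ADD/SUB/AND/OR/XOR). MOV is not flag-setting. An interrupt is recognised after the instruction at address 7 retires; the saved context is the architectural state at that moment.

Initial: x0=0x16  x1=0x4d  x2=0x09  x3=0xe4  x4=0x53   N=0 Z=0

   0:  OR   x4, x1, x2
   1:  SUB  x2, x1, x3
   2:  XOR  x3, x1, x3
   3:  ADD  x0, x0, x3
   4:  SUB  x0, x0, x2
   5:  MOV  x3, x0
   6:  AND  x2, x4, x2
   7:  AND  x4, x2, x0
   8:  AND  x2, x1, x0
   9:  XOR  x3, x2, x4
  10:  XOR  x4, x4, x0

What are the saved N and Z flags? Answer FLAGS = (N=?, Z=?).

after  0: x0=0x16 x1=0x4d x2=0x09 x3=0xe4 x4=0x4d  N=0 Z=0
after  1: x0=0x16 x1=0x4d x2=0x69 x3=0xe4 x4=0x4d  N=0 Z=0
after  2: x0=0x16 x1=0x4d x2=0x69 x3=0xa9 x4=0x4d  N=1 Z=0
after  3: x0=0xbf x1=0x4d x2=0x69 x3=0xa9 x4=0x4d  N=1 Z=0
after  4: x0=0x56 x1=0x4d x2=0x69 x3=0xa9 x4=0x4d  N=0 Z=0
after  5: x0=0x56 x1=0x4d x2=0x69 x3=0x56 x4=0x4d  N=0 Z=0
after  6: x0=0x56 x1=0x4d x2=0x49 x3=0x56 x4=0x4d  N=0 Z=0
after  7: x0=0x56 x1=0x4d x2=0x49 x3=0x56 x4=0x40  N=0 Z=0
-- IRQ taken; context saved, return-PC = 8 --

FLAGS = (N=0, Z=0)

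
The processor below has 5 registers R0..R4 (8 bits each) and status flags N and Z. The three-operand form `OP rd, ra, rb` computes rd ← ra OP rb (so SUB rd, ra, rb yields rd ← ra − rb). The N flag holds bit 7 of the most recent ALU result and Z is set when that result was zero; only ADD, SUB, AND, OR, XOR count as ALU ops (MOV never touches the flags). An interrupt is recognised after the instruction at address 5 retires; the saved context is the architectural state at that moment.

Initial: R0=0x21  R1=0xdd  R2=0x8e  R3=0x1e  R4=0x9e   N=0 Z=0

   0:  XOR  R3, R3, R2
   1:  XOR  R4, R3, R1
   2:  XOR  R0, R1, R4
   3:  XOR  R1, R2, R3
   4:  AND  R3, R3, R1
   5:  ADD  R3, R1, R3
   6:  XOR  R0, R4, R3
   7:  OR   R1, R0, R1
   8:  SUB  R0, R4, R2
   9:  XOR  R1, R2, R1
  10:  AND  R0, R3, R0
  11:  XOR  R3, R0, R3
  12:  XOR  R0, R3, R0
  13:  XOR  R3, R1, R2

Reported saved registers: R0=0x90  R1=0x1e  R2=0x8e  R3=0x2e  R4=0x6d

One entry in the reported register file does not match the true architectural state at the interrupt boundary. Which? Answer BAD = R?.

after  0: R0=0x21 R1=0xdd R2=0x8e R3=0x90 R4=0x9e  N=1 Z=0
after  1: R0=0x21 R1=0xdd R2=0x8e R3=0x90 R4=0x4d  N=0 Z=0
after  2: R0=0x90 R1=0xdd R2=0x8e R3=0x90 R4=0x4d  N=1 Z=0
after  3: R0=0x90 R1=0x1e R2=0x8e R3=0x90 R4=0x4d  N=0 Z=0
after  4: R0=0x90 R1=0x1e R2=0x8e R3=0x10 R4=0x4d  N=0 Z=0
after  5: R0=0x90 R1=0x1e R2=0x8e R3=0x2e R4=0x4d  N=0 Z=0
-- IRQ taken; context saved, return-PC = 6 --
mismatch: R4: reported 0x6d vs actual 0x4d

BAD = R4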